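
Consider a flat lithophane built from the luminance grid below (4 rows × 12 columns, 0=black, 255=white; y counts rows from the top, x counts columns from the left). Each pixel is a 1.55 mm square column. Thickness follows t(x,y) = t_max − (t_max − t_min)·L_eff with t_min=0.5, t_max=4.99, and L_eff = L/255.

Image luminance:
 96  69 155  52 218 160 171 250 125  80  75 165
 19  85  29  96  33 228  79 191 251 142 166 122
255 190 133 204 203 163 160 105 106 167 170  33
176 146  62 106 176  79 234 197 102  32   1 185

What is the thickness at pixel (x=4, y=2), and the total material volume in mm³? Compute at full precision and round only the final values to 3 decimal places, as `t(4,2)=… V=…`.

span = t_max - t_min = 4.99 - 0.5 = 4.490
L(4,2) = 203, L_eff = 203/255 = 0.796078
t(4,2) = 4.99 - 4.490·0.796078 = 1.416
Σt over all 4·12 pixels = 1607651/12750 ≈ 126.0902745
V = pitch²·Σt = 1.55²·1607651/12750 = 302.932

t(4,2)=1.416 V=302.932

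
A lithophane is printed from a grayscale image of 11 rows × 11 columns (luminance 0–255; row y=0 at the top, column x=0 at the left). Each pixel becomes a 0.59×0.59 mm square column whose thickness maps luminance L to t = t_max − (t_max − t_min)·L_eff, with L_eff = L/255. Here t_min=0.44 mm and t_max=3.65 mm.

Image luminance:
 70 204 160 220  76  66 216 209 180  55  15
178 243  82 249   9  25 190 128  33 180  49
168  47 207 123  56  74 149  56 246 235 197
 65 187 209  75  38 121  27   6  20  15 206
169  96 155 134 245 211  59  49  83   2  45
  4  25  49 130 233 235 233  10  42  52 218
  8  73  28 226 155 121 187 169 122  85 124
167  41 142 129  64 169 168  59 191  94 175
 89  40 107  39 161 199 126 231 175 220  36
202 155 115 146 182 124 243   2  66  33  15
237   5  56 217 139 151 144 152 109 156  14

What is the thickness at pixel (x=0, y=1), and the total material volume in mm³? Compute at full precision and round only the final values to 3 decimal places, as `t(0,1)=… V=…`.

span = t_max - t_min = 3.65 - 0.44 = 3.210
L(0,1) = 178, L_eff = 178/255 = 0.698039
t(0,1) = 3.65 - 3.210·0.698039 = 1.409
Σt over all 11·11 pixels = 2189043/8500 ≈ 257.5344706
V = pitch²·Σt = 0.59²·2189043/8500 = 89.648

t(0,1)=1.409 V=89.648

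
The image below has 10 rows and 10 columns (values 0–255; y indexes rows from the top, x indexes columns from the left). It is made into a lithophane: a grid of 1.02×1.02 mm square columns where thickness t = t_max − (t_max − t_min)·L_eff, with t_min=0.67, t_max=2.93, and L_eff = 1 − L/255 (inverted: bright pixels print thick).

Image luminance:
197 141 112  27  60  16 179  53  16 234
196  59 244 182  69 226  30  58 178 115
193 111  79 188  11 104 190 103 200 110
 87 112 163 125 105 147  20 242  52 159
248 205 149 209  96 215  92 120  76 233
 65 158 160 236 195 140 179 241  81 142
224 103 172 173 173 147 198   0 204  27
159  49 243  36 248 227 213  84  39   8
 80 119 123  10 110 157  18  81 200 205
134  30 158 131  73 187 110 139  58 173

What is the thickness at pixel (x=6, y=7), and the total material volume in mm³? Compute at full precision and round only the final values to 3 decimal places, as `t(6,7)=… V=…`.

t(6,7)=2.558 V=191.016

span = t_max - t_min = 2.93 - 0.67 = 2.260
L(6,7) = 213, L_eff = 1 - 213/255 = 0.164706 (inverted)
t(6,7) = 2.93 - 2.260·0.164706 = 2.558
Σt over all 10·10 pixels = 1170439/6375 ≈ 183.5982745
V = pitch²·Σt = 1.02²·1170439/6375 = 191.016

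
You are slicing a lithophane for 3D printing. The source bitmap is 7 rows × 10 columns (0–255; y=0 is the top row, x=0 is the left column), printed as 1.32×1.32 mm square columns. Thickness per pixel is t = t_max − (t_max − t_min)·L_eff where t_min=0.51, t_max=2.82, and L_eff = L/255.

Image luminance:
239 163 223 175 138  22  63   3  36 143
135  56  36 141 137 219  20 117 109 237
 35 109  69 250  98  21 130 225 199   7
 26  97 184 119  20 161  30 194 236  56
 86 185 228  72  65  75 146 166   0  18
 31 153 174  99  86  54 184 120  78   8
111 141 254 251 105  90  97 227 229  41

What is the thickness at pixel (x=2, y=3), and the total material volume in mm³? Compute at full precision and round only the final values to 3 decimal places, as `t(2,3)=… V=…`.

t(2,3)=1.153 V=213.699

span = t_max - t_min = 2.82 - 0.51 = 2.310
L(2,3) = 184, L_eff = 184/255 = 0.721569
t(2,3) = 2.82 - 2.310·0.721569 = 1.153
Σt over all 7·10 pixels = 260624/2125 ≈ 122.6465882
V = pitch²·Σt = 1.32²·260624/2125 = 213.699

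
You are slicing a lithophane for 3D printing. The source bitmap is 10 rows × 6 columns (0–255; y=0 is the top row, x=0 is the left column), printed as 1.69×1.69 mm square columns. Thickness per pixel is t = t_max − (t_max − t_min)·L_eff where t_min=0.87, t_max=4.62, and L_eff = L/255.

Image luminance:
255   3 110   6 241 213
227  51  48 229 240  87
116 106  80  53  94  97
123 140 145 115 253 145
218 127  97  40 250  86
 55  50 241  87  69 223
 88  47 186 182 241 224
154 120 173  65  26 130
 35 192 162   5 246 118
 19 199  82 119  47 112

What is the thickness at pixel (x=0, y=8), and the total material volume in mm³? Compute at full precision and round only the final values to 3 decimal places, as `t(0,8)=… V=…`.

t(0,8)=4.105 V=468.636

span = t_max - t_min = 4.62 - 0.87 = 3.750
L(0,8) = 35, L_eff = 35/255 = 0.137255
t(0,8) = 4.62 - 3.750·0.137255 = 4.105
Σt over all 10·6 pixels = 13947/85 ≈ 164.0823529
V = pitch²·Σt = 1.69²·13947/85 = 468.636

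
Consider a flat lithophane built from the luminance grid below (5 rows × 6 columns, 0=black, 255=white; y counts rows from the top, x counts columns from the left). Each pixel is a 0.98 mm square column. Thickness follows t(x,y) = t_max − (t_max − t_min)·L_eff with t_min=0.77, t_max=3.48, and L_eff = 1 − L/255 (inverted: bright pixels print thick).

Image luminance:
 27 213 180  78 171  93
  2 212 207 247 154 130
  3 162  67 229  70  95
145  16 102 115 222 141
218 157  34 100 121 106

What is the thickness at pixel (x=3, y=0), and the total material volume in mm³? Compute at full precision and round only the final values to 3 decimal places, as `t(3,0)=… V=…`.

span = t_max - t_min = 3.48 - 0.77 = 2.710
L(3,0) = 78, L_eff = 1 - 78/255 = 0.694118 (inverted)
t(3,0) = 3.48 - 2.710·0.694118 = 1.599
Σt over all 5·6 pixels = 1623457/25500 ≈ 63.6649804
V = pitch²·Σt = 0.98²·1623457/25500 = 61.144

t(3,0)=1.599 V=61.144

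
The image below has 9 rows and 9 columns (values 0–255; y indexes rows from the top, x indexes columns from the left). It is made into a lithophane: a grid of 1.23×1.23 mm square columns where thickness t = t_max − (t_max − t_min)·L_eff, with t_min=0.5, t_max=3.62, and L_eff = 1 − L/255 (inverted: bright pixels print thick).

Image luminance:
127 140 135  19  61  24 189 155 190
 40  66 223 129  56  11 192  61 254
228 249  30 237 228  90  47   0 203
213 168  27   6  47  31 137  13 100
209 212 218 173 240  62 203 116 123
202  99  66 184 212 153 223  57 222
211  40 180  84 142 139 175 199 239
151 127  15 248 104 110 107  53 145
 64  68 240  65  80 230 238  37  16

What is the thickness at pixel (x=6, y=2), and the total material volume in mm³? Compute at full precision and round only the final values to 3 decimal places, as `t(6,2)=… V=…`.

t(6,2)=1.075 V=257.616

span = t_max - t_min = 3.62 - 0.5 = 3.120
L(6,2) = 47, L_eff = 1 - 47/255 = 0.815686 (inverted)
t(6,2) = 3.62 - 3.120·0.815686 = 1.075
Σt over all 9·9 pixels = 723689/4250 ≈ 170.2797647
V = pitch²·Σt = 1.23²·723689/4250 = 257.616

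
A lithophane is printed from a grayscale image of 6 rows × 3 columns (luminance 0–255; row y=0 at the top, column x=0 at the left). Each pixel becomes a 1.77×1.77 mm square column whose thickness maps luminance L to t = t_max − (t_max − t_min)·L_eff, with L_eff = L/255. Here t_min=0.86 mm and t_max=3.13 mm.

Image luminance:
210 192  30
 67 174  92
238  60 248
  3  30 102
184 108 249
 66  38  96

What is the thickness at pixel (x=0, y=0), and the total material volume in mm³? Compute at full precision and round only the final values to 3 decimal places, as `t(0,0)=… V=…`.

span = t_max - t_min = 3.13 - 0.86 = 2.270
L(0,0) = 210, L_eff = 210/255 = 0.823529
t(0,0) = 3.13 - 2.270·0.823529 = 1.261
Σt over all 6·3 pixels = 313407/8500 ≈ 36.8714118
V = pitch²·Σt = 1.77²·313407/8500 = 115.514

t(0,0)=1.261 V=115.514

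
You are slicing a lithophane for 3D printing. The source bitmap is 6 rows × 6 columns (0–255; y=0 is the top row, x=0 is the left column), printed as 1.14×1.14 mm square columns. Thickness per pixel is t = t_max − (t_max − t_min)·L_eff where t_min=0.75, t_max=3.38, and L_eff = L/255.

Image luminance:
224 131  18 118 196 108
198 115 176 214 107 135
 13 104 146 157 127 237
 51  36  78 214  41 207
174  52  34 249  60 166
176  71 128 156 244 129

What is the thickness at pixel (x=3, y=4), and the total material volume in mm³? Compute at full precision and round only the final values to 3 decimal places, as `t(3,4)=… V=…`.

span = t_max - t_min = 3.38 - 0.75 = 2.630
L(3,4) = 249, L_eff = 249/255 = 0.976471
t(3,4) = 3.38 - 2.630·0.976471 = 0.812
Σt over all 6·6 pixels = 184307/2550 ≈ 72.2772549
V = pitch²·Σt = 1.14²·184307/2550 = 93.932

t(3,4)=0.812 V=93.932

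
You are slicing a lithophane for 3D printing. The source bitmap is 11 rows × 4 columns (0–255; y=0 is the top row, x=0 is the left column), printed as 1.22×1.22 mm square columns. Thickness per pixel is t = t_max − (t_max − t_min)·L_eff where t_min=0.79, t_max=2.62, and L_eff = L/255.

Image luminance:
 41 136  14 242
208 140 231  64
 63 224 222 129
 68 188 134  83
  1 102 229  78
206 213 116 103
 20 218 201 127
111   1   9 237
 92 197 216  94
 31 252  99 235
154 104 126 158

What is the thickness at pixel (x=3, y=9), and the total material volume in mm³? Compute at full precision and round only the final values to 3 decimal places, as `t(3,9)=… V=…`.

span = t_max - t_min = 2.62 - 0.79 = 1.830
L(3,9) = 235, L_eff = 235/255 = 0.921569
t(3,9) = 2.62 - 1.830·0.921569 = 0.934
Σt over all 11·4 pixels = 618943/8500 ≈ 72.8168235
V = pitch²·Σt = 1.22²·618943/8500 = 108.381

t(3,9)=0.934 V=108.381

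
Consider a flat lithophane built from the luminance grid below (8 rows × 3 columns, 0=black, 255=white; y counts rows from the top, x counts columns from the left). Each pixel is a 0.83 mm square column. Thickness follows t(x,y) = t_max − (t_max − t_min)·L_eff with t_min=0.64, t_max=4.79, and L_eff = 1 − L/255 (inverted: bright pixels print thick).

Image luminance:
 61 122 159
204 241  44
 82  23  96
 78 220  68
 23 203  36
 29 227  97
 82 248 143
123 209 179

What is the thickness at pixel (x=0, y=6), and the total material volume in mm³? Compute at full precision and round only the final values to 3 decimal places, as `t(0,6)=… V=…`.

t(0,6)=1.975 V=44.182

span = t_max - t_min = 4.79 - 0.64 = 4.150
L(0,6) = 82, L_eff = 1 - 82/255 = 0.678431 (inverted)
t(0,6) = 4.79 - 4.150·0.678431 = 1.975
Σt over all 8·3 pixels = 109029/1700 ≈ 64.1347059
V = pitch²·Σt = 0.83²·109029/1700 = 44.182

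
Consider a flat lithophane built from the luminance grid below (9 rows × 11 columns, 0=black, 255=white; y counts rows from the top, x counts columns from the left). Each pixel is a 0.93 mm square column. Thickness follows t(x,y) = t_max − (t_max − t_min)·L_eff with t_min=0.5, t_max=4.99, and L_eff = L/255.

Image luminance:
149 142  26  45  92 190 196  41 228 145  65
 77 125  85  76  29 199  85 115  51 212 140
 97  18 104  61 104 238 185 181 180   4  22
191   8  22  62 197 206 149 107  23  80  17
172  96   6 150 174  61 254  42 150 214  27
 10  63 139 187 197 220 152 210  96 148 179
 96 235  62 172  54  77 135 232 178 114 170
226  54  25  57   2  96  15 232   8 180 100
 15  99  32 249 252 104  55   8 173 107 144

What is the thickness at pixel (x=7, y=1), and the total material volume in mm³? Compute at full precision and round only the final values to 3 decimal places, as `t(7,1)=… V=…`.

span = t_max - t_min = 4.99 - 0.5 = 4.490
L(7,1) = 115, L_eff = 115/255 = 0.450980
t(7,1) = 4.99 - 4.490·0.450980 = 2.965
Σt over all 9·11 pixels = 7445429/25500 ≈ 291.9776078
V = pitch²·Σt = 0.93²·7445429/25500 = 252.531

t(7,1)=2.965 V=252.531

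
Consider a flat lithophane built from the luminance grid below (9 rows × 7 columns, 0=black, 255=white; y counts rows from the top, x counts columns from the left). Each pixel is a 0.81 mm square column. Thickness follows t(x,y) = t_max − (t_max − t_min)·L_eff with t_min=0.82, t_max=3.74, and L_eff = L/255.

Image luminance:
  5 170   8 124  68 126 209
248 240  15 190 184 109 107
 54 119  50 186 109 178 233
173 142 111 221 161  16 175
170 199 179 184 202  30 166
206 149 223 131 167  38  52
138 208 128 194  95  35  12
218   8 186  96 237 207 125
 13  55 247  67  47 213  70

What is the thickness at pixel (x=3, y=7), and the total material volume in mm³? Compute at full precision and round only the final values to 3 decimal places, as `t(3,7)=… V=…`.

t(3,7)=2.641 V=91.286

span = t_max - t_min = 3.74 - 0.82 = 2.920
L(3,7) = 96, L_eff = 96/255 = 0.376471
t(3,7) = 3.74 - 2.920·0.376471 = 2.641
Σt over all 9·7 pixels = 1773959/12750 ≈ 139.1340392
V = pitch²·Σt = 0.81²·1773959/12750 = 91.286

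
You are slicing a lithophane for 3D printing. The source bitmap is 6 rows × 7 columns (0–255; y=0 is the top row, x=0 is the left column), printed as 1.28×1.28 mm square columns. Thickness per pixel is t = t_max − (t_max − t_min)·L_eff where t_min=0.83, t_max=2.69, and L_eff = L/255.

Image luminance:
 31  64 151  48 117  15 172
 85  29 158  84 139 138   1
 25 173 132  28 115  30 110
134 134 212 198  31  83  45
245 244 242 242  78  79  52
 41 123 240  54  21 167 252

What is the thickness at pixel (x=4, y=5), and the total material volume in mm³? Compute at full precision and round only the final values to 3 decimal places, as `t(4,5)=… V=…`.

t(4,5)=2.537 V=128.197

span = t_max - t_min = 2.69 - 0.83 = 1.860
L(4,5) = 21, L_eff = 21/255 = 0.082353
t(4,5) = 2.69 - 1.860·0.082353 = 2.537
Σt over all 6·7 pixels = 332543/4250 ≈ 78.2454118
V = pitch²·Σt = 1.28²·332543/4250 = 128.197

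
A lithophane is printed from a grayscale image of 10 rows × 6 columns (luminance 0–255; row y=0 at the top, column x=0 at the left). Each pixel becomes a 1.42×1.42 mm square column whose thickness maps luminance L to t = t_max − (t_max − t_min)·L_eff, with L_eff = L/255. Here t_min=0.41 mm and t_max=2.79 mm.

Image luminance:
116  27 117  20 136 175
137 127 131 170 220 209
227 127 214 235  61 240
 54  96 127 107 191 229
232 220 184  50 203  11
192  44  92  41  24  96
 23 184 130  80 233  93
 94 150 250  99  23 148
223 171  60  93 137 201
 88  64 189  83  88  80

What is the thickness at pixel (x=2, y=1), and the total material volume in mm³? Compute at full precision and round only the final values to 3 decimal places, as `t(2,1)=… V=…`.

t(2,1)=1.567 V=189.509

span = t_max - t_min = 2.79 - 0.41 = 2.380
L(2,1) = 131, L_eff = 131/255 = 0.513725
t(2,1) = 2.79 - 2.380·0.513725 = 1.567
Σt over all 10·6 pixels = 93.984
V = pitch²·Σt = 1.42²·93.984 = 189.509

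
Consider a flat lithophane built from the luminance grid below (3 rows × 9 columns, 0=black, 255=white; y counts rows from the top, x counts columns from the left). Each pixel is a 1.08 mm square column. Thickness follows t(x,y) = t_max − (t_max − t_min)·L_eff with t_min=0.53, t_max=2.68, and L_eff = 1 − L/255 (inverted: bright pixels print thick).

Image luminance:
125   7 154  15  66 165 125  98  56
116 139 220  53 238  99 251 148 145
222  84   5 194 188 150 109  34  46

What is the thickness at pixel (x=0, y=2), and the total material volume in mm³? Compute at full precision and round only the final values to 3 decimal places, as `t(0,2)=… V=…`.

t(0,2)=2.402 V=48.672

span = t_max - t_min = 2.68 - 0.53 = 2.150
L(0,2) = 222, L_eff = 1 - 222/255 = 0.129412 (inverted)
t(0,2) = 2.68 - 2.150·0.129412 = 2.402
Σt over all 3·9 pixels = 70939/1700 ≈ 41.7288235
V = pitch²·Σt = 1.08²·70939/1700 = 48.672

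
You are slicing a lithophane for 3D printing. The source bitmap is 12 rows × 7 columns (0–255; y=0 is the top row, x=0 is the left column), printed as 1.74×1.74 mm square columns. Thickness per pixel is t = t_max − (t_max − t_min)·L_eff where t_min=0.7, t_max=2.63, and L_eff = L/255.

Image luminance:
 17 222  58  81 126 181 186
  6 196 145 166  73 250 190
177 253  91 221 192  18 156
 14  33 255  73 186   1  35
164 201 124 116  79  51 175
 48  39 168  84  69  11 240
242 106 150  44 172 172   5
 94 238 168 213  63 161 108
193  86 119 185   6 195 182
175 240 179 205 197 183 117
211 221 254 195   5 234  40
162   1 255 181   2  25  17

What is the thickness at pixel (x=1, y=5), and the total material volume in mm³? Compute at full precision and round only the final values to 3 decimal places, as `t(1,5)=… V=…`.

t(1,5)=2.335 V=412.854

span = t_max - t_min = 2.63 - 0.7 = 1.930
L(1,5) = 39, L_eff = 39/255 = 0.152941
t(1,5) = 2.63 - 1.930·0.152941 = 2.335
Σt over all 12·7 pixels = 289772/2125 ≈ 136.3632941
V = pitch²·Σt = 1.74²·289772/2125 = 412.854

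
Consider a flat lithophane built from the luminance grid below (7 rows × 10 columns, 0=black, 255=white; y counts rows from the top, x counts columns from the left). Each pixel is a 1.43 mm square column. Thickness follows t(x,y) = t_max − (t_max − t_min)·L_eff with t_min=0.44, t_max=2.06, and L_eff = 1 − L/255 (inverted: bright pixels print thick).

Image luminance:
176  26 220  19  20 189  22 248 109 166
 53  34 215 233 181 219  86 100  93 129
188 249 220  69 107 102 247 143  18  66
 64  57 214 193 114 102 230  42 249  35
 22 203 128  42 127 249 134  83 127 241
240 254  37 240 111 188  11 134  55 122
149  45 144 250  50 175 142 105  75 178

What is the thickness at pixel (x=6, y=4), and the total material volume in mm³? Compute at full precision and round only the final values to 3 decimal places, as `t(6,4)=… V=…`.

span = t_max - t_min = 2.06 - 0.44 = 1.620
L(6,4) = 134, L_eff = 1 - 134/255 = 0.474510 (inverted)
t(6,4) = 2.06 - 1.620·0.474510 = 1.291
Σt over all 7·10 pixels = 191108/2125 ≈ 89.9331765
V = pitch²·Σt = 1.43²·191108/2125 = 183.904

t(6,4)=1.291 V=183.904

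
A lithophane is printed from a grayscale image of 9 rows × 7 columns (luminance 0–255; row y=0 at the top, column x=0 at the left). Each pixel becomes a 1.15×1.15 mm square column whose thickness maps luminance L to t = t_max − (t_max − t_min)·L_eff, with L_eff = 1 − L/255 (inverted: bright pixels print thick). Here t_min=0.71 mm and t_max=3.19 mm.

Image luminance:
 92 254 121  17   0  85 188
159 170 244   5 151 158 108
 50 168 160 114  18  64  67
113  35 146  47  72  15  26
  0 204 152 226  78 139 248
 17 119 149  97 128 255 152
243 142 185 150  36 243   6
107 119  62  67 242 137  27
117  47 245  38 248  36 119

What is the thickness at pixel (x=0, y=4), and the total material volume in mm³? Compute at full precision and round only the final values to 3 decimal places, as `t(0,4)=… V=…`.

t(0,4)=0.710 V=154.681

span = t_max - t_min = 3.19 - 0.71 = 2.480
L(0,4) = 0, L_eff = 1 - 0/255 = 1.000000 (inverted)
t(0,4) = 3.19 - 2.480·1.000000 = 0.710
Σt over all 9·7 pixels = 2982511/25500 ≈ 116.9612157
V = pitch²·Σt = 1.15²·2982511/25500 = 154.681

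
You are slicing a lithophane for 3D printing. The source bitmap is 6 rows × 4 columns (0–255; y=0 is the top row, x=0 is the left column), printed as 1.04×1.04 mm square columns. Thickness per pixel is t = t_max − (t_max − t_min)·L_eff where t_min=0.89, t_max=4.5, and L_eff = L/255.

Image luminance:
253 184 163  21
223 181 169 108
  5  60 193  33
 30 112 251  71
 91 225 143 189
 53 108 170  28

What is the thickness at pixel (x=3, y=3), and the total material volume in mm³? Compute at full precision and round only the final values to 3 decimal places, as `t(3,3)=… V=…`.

span = t_max - t_min = 4.5 - 0.89 = 3.610
L(3,3) = 71, L_eff = 71/255 = 0.278431
t(3,3) = 4.5 - 3.610·0.278431 = 3.495
Σt over all 6·4 pixels = 411974/6375 ≈ 64.6233725
V = pitch²·Σt = 1.04²·411974/6375 = 69.897

t(3,3)=3.495 V=69.897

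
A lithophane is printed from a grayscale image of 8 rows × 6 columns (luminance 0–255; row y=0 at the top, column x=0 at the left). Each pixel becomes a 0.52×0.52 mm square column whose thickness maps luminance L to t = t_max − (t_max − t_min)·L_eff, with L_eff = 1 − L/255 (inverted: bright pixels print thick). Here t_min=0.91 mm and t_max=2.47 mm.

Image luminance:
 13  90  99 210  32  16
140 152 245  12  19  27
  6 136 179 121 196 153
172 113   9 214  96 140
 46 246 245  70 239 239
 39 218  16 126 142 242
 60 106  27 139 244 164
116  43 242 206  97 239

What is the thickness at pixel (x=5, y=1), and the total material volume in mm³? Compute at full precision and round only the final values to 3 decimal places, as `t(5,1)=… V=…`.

span = t_max - t_min = 2.47 - 0.91 = 1.560
L(5,1) = 27, L_eff = 1 - 27/255 = 0.894118 (inverted)
t(5,1) = 2.47 - 1.560·0.894118 = 1.075
Σt over all 8·6 pixels = 172653/2125 ≈ 81.2484706
V = pitch²·Σt = 0.52²·172653/2125 = 21.970

t(5,1)=1.075 V=21.970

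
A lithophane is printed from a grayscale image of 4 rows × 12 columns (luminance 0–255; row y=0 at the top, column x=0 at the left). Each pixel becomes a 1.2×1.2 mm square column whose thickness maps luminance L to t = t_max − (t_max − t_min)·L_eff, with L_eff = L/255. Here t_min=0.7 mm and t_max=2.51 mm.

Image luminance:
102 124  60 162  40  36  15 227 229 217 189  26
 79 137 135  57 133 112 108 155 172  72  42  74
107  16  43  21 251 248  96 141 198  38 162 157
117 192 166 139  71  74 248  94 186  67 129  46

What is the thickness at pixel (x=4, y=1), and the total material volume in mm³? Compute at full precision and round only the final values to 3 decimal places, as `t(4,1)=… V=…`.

t(4,1)=1.566 V=115.128

span = t_max - t_min = 2.51 - 0.7 = 1.810
L(4,1) = 133, L_eff = 133/255 = 0.521569
t(4,1) = 2.51 - 1.810·0.521569 = 1.566
Σt over all 4·12 pixels = 203873/2550 ≈ 79.9501961
V = pitch²·Σt = 1.2²·203873/2550 = 115.128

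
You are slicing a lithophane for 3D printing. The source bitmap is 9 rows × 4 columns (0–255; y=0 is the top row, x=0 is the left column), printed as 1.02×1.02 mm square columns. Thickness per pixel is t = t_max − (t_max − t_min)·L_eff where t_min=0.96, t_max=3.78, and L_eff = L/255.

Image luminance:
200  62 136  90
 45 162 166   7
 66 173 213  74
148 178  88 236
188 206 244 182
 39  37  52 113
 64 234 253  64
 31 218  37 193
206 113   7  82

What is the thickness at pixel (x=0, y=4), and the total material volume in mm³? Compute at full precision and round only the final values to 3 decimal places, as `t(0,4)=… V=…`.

span = t_max - t_min = 3.78 - 0.96 = 2.820
L(0,4) = 188, L_eff = 188/255 = 0.737255
t(0,4) = 3.78 - 2.820·0.737255 = 1.701
Σt over all 9·4 pixels = 85.132
V = pitch²·Σt = 1.02²·85.132 = 88.571

t(0,4)=1.701 V=88.571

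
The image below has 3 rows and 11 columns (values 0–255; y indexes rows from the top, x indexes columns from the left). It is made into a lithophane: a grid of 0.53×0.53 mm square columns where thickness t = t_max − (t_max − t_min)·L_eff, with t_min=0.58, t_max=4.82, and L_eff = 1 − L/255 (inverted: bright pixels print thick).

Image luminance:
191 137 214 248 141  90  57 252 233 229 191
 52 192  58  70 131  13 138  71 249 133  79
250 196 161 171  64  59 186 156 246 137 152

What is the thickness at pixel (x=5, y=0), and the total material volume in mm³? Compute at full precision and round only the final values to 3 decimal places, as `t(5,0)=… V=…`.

span = t_max - t_min = 4.82 - 0.58 = 4.240
L(5,0) = 90, L_eff = 1 - 90/255 = 0.647059 (inverted)
t(5,0) = 4.82 - 4.240·0.647059 = 2.076
Σt over all 3·11 pixels = 101.396
V = pitch²·Σt = 0.53²·101.396 = 28.482

t(5,0)=2.076 V=28.482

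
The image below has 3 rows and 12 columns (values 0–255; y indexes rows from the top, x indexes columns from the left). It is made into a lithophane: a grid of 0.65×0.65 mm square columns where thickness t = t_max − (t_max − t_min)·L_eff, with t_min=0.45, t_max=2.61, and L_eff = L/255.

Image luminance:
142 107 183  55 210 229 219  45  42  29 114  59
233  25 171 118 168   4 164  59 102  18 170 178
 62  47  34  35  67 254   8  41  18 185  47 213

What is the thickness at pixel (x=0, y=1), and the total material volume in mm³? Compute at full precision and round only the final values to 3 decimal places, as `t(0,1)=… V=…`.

t(0,1)=0.636 V=25.902

span = t_max - t_min = 2.61 - 0.45 = 2.160
L(0,1) = 233, L_eff = 233/255 = 0.913725
t(0,1) = 2.61 - 2.160·0.913725 = 0.636
Σt over all 3·12 pixels = 5211/85 ≈ 61.3058824
V = pitch²·Σt = 0.65²·5211/85 = 25.902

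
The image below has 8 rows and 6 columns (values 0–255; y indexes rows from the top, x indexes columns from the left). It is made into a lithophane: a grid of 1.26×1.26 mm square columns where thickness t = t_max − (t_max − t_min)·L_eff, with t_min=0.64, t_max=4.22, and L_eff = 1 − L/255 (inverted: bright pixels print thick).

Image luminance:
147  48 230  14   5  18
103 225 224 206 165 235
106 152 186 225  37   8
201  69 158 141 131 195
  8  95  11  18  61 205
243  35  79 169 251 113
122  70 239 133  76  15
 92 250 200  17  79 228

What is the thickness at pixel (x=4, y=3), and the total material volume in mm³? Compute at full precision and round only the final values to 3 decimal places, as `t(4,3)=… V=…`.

t(4,3)=2.479 V=183.350

span = t_max - t_min = 4.22 - 0.64 = 3.580
L(4,3) = 131, L_eff = 1 - 131/255 = 0.486275 (inverted)
t(4,3) = 4.22 - 3.580·0.486275 = 2.479
Σt over all 8·6 pixels = 736241/6375 ≈ 115.4887843
V = pitch²·Σt = 1.26²·736241/6375 = 183.350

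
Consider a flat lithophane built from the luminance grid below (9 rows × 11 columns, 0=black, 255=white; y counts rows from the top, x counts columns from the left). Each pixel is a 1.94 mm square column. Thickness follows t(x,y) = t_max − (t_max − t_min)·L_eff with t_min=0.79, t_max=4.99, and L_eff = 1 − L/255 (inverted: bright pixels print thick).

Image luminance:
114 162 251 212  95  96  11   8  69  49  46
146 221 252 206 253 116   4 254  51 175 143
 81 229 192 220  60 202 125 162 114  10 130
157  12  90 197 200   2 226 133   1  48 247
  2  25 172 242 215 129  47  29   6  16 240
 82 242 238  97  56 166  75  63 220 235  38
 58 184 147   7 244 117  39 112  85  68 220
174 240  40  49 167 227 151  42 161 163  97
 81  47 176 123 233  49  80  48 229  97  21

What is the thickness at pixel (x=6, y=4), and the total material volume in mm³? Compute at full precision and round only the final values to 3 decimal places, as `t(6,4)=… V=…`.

span = t_max - t_min = 4.99 - 0.79 = 4.200
L(6,4) = 47, L_eff = 1 - 47/255 = 0.815686 (inverted)
t(6,4) = 4.99 - 4.200·0.815686 = 1.564
Σt over all 9·11 pixels = 479681/1700 ≈ 282.1652941
V = pitch²·Σt = 1.94²·479681/1700 = 1061.957

t(6,4)=1.564 V=1061.957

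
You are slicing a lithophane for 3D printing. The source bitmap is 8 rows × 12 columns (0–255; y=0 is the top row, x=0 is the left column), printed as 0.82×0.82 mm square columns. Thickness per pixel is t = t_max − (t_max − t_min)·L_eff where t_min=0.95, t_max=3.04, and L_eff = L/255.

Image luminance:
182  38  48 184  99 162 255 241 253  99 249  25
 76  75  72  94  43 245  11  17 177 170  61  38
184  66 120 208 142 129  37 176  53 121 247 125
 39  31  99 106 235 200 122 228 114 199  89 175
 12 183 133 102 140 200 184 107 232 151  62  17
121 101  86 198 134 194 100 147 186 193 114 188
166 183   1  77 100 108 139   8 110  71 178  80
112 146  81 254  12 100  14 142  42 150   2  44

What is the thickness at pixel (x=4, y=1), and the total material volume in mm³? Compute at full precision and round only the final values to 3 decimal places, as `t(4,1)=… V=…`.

span = t_max - t_min = 3.04 - 0.95 = 2.090
L(4,1) = 43, L_eff = 43/255 = 0.168627
t(4,1) = 3.04 - 2.090·0.168627 = 2.688
Σt over all 8·12 pixels = 73283/375 ≈ 195.4213333
V = pitch²·Σt = 0.82²·73283/375 = 131.401

t(4,1)=2.688 V=131.401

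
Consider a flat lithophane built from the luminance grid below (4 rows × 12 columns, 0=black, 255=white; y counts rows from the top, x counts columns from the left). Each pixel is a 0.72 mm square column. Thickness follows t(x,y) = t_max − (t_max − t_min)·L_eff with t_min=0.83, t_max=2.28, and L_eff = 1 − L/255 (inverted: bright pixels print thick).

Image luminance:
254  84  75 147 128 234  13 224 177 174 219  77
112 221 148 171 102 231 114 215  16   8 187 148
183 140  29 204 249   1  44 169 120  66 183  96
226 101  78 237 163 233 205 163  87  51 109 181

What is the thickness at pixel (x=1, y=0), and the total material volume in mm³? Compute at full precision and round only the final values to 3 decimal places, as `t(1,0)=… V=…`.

span = t_max - t_min = 2.28 - 0.83 = 1.450
L(1,0) = 84, L_eff = 1 - 84/255 = 0.670588 (inverted)
t(1,0) = 2.28 - 1.450·0.670588 = 1.308
Σt over all 4·12 pixels = 400297/5100 ≈ 78.4896078
V = pitch²·Σt = 0.72²·400297/5100 = 40.689

t(1,0)=1.308 V=40.689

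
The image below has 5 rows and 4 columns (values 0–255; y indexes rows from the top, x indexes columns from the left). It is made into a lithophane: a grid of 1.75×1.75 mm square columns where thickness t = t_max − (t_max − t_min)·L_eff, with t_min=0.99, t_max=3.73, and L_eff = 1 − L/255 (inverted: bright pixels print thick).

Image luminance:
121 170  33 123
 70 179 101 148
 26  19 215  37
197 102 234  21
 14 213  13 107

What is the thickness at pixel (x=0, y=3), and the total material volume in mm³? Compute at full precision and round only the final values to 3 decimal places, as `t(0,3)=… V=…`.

t(0,3)=3.107 V=131.157

span = t_max - t_min = 3.73 - 0.99 = 2.740
L(0,3) = 197, L_eff = 1 - 197/255 = 0.227451 (inverted)
t(0,3) = 3.73 - 2.740·0.227451 = 3.107
Σt over all 5·4 pixels = 546041/12750 ≈ 42.8267451
V = pitch²·Σt = 1.75²·546041/12750 = 131.157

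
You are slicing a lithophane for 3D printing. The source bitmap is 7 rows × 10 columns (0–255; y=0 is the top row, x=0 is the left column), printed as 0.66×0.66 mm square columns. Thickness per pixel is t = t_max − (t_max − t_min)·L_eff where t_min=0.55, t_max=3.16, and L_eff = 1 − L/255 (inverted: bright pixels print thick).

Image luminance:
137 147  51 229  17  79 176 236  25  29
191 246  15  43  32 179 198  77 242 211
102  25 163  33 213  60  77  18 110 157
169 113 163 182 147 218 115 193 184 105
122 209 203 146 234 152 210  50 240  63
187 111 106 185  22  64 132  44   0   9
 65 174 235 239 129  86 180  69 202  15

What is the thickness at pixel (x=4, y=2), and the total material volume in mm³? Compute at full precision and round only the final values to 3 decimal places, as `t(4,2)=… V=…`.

span = t_max - t_min = 3.16 - 0.55 = 2.610
L(4,2) = 213, L_eff = 1 - 213/255 = 0.164706 (inverted)
t(4,2) = 3.16 - 2.610·0.164706 = 2.730
Σt over all 7·10 pixels = 55469/425 ≈ 130.5152941
V = pitch²·Σt = 0.66²·55469/425 = 56.852

t(4,2)=2.730 V=56.852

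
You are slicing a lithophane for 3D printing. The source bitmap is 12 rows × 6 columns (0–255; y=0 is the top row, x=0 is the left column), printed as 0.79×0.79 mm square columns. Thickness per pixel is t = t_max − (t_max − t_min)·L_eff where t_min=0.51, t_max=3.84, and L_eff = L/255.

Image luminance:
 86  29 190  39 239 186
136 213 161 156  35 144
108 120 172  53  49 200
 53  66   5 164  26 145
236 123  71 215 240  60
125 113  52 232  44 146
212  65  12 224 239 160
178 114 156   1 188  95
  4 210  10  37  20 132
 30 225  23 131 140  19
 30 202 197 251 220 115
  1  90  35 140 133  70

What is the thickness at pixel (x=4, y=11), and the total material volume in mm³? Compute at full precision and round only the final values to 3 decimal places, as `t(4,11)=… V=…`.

span = t_max - t_min = 3.84 - 0.51 = 3.330
L(4,11) = 133, L_eff = 133/255 = 0.521569
t(4,11) = 3.84 - 3.330·0.521569 = 2.103
Σt over all 12·6 pixels = 1402029/8500 ≈ 164.9445882
V = pitch²·Σt = 0.79²·1402029/8500 = 102.942

t(4,11)=2.103 V=102.942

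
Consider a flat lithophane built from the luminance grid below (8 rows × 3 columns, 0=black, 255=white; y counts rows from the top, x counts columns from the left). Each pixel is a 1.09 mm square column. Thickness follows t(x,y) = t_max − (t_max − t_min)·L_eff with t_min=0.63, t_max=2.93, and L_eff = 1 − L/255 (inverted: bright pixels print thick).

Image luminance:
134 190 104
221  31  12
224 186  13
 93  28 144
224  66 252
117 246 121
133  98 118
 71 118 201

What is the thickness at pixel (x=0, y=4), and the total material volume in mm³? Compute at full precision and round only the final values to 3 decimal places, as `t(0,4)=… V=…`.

span = t_max - t_min = 2.93 - 0.63 = 2.300
L(0,4) = 224, L_eff = 1 - 224/255 = 0.121569 (inverted)
t(0,4) = 2.93 - 2.300·0.121569 = 2.650
Σt over all 8·3 pixels = 6523/150 ≈ 43.4866667
V = pitch²·Σt = 1.09²·6523/150 = 51.667

t(0,4)=2.650 V=51.667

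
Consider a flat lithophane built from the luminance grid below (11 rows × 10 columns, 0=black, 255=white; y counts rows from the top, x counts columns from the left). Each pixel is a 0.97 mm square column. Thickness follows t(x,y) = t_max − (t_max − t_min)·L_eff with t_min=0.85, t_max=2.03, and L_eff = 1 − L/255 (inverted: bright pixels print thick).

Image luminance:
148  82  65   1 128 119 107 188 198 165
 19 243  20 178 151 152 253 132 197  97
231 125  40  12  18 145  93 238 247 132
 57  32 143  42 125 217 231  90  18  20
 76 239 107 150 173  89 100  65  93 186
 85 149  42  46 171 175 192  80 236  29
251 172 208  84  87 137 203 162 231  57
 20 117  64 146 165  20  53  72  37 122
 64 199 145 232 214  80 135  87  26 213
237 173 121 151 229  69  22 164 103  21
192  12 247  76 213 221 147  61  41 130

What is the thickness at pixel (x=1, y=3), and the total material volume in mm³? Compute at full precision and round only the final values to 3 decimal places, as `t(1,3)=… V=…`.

t(1,3)=0.998 V=148.124

span = t_max - t_min = 2.03 - 0.85 = 1.180
L(1,3) = 32, L_eff = 1 - 32/255 = 0.874510 (inverted)
t(1,3) = 2.03 - 1.180·0.874510 = 0.998
Σt over all 11·10 pixels = 66907/425 ≈ 157.4282353
V = pitch²·Σt = 0.97²·66907/425 = 148.124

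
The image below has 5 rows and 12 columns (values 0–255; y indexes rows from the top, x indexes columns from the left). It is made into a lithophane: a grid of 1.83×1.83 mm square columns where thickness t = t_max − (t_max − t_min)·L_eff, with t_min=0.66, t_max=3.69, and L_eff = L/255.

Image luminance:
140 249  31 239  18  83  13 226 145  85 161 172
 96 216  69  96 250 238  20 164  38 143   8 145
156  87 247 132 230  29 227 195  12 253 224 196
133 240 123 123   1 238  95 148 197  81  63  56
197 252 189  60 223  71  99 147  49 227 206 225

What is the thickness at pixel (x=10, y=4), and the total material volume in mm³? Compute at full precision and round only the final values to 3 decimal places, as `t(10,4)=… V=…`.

t(10,4)=1.242 V=404.163

span = t_max - t_min = 3.69 - 0.66 = 3.030
L(10,4) = 206, L_eff = 206/255 = 0.807843
t(10,4) = 3.69 - 3.030·0.807843 = 1.242
Σt over all 5·12 pixels = 256456/2125 ≈ 120.6851765
V = pitch²·Σt = 1.83²·256456/2125 = 404.163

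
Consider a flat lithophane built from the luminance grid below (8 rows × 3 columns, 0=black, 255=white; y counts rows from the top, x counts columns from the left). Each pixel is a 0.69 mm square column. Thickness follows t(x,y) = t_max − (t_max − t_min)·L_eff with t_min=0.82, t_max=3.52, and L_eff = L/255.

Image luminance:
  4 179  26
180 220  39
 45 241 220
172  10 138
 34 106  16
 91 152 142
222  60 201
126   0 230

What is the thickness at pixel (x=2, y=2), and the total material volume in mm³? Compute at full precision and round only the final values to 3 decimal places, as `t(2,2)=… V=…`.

span = t_max - t_min = 3.52 - 0.82 = 2.700
L(2,2) = 220, L_eff = 220/255 = 0.862745
t(2,2) = 3.52 - 2.700·0.862745 = 1.191
Σt over all 8·3 pixels = 23061/425 ≈ 54.2611765
V = pitch²·Σt = 0.69²·23061/425 = 25.834

t(2,2)=1.191 V=25.834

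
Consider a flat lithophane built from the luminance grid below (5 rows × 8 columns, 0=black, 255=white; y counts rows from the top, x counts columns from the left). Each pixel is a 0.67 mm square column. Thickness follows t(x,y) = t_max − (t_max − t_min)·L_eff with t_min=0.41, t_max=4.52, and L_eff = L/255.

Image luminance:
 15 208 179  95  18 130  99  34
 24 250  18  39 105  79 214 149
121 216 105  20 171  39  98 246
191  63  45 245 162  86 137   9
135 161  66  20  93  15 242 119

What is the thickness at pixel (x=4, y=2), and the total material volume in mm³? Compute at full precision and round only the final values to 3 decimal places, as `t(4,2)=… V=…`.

t(4,2)=1.764 V=48.885

span = t_max - t_min = 4.52 - 0.41 = 4.110
L(4,2) = 171, L_eff = 171/255 = 0.670588
t(4,2) = 4.52 - 4.110·0.670588 = 1.764
Σt over all 5·8 pixels = 925643/8500 ≈ 108.8991765
V = pitch²·Σt = 0.67²·925643/8500 = 48.885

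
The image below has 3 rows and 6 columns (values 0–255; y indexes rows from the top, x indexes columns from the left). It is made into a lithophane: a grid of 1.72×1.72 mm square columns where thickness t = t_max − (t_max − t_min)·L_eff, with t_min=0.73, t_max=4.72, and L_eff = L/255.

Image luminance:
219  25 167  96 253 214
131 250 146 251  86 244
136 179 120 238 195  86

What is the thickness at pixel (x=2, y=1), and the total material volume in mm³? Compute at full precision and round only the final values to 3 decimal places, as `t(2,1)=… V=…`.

span = t_max - t_min = 4.72 - 0.73 = 3.990
L(2,1) = 146, L_eff = 146/255 = 0.572549
t(2,1) = 4.72 - 3.990·0.572549 = 2.436
Σt over all 3·6 pixels = 79593/2125 ≈ 37.4555294
V = pitch²·Σt = 1.72²·79593/2125 = 110.808

t(2,1)=2.436 V=110.808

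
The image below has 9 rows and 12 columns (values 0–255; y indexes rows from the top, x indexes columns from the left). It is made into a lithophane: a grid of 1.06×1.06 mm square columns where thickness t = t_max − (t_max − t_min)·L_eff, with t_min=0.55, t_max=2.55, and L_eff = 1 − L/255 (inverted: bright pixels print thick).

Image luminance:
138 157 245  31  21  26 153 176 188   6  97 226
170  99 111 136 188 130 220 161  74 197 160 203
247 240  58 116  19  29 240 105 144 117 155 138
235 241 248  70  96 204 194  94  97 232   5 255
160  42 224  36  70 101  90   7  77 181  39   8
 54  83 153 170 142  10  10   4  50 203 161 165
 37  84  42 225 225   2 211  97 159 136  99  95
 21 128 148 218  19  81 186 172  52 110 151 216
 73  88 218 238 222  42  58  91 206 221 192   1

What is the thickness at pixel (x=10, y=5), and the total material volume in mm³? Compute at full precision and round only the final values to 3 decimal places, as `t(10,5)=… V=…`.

span = t_max - t_min = 2.55 - 0.55 = 2.000
L(10,5) = 161, L_eff = 1 - 161/255 = 0.368627 (inverted)
t(10,5) = 2.55 - 2.000·0.368627 = 1.813
Σt over all 9·12 pixels = 42539/255 ≈ 166.8196078
V = pitch²·Σt = 1.06²·42539/255 = 187.439

t(10,5)=1.813 V=187.439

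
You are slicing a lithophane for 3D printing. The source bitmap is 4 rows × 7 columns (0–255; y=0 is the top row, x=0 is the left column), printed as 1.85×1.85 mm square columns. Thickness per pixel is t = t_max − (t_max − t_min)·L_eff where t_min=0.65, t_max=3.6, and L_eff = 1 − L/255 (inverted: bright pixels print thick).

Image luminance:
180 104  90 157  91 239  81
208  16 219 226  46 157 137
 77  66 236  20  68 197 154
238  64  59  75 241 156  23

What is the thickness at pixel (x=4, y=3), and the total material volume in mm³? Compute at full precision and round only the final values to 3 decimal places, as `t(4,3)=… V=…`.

span = t_max - t_min = 3.6 - 0.65 = 2.950
L(4,3) = 241, L_eff = 1 - 241/255 = 0.054902 (inverted)
t(4,3) = 3.6 - 2.950·0.054902 = 3.438
Σt over all 4·7 pixels = 61339/1020 ≈ 60.1362745
V = pitch²·Σt = 1.85²·61339/1020 = 205.816

t(4,3)=3.438 V=205.816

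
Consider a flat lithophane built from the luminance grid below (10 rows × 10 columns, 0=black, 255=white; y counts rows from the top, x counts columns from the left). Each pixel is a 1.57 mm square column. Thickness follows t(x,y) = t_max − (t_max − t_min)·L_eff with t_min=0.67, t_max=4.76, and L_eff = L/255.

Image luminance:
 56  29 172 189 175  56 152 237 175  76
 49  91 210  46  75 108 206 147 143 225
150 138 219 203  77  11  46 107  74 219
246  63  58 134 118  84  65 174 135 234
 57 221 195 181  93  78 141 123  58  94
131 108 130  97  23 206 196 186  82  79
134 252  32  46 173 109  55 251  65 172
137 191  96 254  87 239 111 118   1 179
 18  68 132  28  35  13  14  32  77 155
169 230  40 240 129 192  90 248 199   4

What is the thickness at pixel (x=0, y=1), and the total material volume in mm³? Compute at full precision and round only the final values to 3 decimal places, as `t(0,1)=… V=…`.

t(0,1)=3.974 V=680.448

span = t_max - t_min = 4.76 - 0.67 = 4.090
L(0,1) = 49, L_eff = 49/255 = 0.192157
t(0,1) = 4.76 - 4.090·0.192157 = 3.974
Σt over all 10·10 pixels = 3519703/12750 ≈ 276.0551373
V = pitch²·Σt = 1.57²·3519703/12750 = 680.448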